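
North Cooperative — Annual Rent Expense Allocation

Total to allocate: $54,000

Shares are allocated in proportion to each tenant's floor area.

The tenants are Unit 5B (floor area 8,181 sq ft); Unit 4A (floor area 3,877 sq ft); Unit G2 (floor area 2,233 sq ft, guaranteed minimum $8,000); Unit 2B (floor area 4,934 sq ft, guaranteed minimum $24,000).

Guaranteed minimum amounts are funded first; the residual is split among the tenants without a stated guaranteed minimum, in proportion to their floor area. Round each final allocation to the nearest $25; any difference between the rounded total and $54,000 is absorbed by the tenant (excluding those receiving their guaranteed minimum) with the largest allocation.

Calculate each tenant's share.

Unit 5B: $14,925; Unit 4A: $7,075; Unit G2: $8,000; Unit 2B: $24,000

Minimums first: Unit G2 $8,000; Unit 2B $24,000. Residual $22,000.
Residual split over remaining floor area 12,058: Unit 5B 14,926.36 → $14,925; Unit 4A 7,073.64 → $7,075.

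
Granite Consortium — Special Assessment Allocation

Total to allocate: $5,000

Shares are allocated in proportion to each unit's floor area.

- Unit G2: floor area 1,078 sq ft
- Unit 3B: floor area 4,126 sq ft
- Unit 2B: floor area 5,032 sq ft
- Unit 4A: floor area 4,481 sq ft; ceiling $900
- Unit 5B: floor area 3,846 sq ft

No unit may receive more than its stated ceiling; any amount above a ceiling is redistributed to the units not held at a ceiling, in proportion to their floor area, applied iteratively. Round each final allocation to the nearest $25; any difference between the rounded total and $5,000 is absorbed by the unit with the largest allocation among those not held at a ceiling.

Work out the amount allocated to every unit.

Unit G2: $325 | Unit 3B: $1,200 | Unit 2B: $1,450 | Unit 4A: $900 | Unit 5B: $1,125

Sum of floor area: 18,563.
Pro-rata shares before constraints: Unit G2 290.36; Unit 3B 1,111.35; Unit 2B 1,355.38; Unit 4A 1,206.97; Unit 5B 1,035.93.
Capped: Unit 4A ($900); balance $4,100 reallocated over remaining floor area 14,082.
Remaining shares: Unit G2 313.86 → $325; Unit 3B 1,201.29 → $1,200; Unit 2B 1,465.08 → $1,475; Unit 5B 1,119.77 → $1,125.
Rounding difference −$25 applied to Unit 2B → $1,450.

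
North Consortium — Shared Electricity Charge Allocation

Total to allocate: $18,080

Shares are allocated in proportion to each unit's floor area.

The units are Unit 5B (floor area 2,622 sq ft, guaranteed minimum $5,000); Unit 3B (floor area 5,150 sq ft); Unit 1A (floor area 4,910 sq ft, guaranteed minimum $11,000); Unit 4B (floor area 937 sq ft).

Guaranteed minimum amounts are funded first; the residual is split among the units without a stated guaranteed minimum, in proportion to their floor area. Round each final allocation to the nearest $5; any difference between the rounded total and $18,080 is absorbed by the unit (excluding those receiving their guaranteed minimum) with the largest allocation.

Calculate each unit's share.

Unit 5B: $5,000; Unit 3B: $1,760; Unit 1A: $11,000; Unit 4B: $320

Fund the minimums — Unit 5B $5,000; Unit 1A $11,000. Remaining pool $2,080.
Remaining pool split over remaining floor area 6,087: Unit 3B 1,759.82 → $1,760; Unit 4B 320.18 → $320.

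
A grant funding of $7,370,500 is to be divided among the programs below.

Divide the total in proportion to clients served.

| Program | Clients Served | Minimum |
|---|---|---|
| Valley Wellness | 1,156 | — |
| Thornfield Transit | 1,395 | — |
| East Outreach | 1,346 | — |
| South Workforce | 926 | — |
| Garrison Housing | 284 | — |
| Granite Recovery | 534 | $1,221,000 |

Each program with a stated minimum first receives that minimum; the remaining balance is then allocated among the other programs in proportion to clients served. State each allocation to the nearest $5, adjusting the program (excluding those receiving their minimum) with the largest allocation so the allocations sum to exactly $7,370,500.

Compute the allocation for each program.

Minimums first: Granite Recovery $1,221,000. Residual $6,149,500.
Residual split over remaining clients served 5,107: Valley Wellness 1,391,976.11 → $1,391,975; Thornfield Transit 1,679,763.56 → $1,679,765; East Outreach 1,620,761.11 → $1,620,760; South Workforce 1,115,025.85 → $1,115,025; Garrison Housing 341,973.37 → $341,975.

Valley Wellness: $1,391,975 | Thornfield Transit: $1,679,765 | East Outreach: $1,620,760 | South Workforce: $1,115,025 | Garrison Housing: $341,975 | Granite Recovery: $1,221,000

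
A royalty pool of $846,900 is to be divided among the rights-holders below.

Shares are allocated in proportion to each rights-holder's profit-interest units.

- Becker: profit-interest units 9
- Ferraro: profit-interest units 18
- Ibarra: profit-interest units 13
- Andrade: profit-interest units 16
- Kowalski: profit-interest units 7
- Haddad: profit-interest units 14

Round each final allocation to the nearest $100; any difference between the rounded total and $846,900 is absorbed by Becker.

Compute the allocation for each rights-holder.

Becker: $98,900 | Ferraro: $198,000 | Ibarra: $143,000 | Andrade: $176,000 | Kowalski: $77,000 | Haddad: $154,000

Sum of profit-interest units: 77.
Unrounded shares: Becker 9/77 × $846,900 = 98,988.31; Ferraro 18/77 × $846,900 = 197,976.62; Ibarra 13/77 × $846,900 = 142,983.12; Andrade 16/77 × $846,900 = 175,979.22; Kowalski 7/77 × $846,900 = 76,990.91; Haddad 14/77 × $846,900 = 153,981.82.
After rounding ($100): Becker $99,000; Ferraro $198,000; Ibarra $143,000; Andrade $176,000; Kowalski $77,000; Haddad $154,000. Sum = $847,000.
Difference $846,900 − $847,000 = −$100 applied to Becker: Becker becomes $98,900.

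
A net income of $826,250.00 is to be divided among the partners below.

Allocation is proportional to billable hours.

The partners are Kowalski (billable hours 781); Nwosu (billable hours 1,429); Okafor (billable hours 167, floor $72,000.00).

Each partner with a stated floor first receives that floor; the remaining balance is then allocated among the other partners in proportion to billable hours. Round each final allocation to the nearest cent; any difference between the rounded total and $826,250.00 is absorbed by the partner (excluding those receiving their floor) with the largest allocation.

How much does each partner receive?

Kowalski: $266,547.17 | Nwosu: $487,702.83 | Okafor: $72,000.00

Fund the minimums — Okafor $72,000.00. Residual $754,250.00.
Residual split over remaining billable hours 2,210: Kowalski 266,547.1719 → $266,547.17; Nwosu 487,702.8281 → $487,702.83.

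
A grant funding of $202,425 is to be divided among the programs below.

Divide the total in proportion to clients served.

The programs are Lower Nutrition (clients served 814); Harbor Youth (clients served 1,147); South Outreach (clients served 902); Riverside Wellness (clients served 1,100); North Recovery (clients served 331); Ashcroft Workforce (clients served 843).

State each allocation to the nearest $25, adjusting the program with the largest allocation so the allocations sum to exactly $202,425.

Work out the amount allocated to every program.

Lower Nutrition: $32,075 · Harbor Youth: $45,175 · South Outreach: $35,550 · Riverside Wellness: $43,350 · North Recovery: $13,050 · Ashcroft Workforce: $33,225

Clients served total: 5,137.
Unrounded shares: Lower Nutrition 814/5,137 × $202,425 = 32,075.91; Harbor Youth 1,147/5,137 × $202,425 = 45,197.87; South Outreach 902/5,137 × $202,425 = 35,543.58; Riverside Wellness 1,100/5,137 × $202,425 = 43,345.82; North Recovery 331/5,137 × $202,425 = 13,043.15; Ashcroft Workforce 843/5,137 × $202,425 = 33,218.66.
Rounded to nearest $25: Lower Nutrition $32,075; Harbor Youth $45,200; South Outreach $35,550; Riverside Wellness $43,350; North Recovery $13,050; Ashcroft Workforce $33,225. Sum = $202,450.
Difference $202,425 − $202,450 = −$25 applied to largest allocation (Harbor Youth): Harbor Youth becomes $45,175.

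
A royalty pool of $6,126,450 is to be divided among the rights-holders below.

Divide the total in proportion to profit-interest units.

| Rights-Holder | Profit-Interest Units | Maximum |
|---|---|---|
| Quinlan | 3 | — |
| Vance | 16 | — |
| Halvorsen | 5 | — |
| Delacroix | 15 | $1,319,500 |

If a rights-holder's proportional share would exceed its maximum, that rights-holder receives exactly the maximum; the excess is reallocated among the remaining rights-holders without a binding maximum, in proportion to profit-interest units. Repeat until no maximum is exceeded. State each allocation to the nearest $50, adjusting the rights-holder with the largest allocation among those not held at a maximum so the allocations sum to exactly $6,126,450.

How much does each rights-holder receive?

Sum of profit-interest units: 39.
Proportional shares (ignoring caps): Quinlan 471,265.38; Vance 2,513,415.38; Halvorsen 785,442.31; Delacroix 2,356,326.92.
Cap binds for Delacroix ($1,319,500); residual $4,806,950 reallocated over remaining profit-interest units 24.
Shares after redistribution: Quinlan 600,868.75 → $600,850; Vance 3,204,633.33 → $3,204,650; Halvorsen 1,001,447.92 → $1,001,450.

Quinlan: $600,850; Vance: $3,204,650; Halvorsen: $1,001,450; Delacroix: $1,319,500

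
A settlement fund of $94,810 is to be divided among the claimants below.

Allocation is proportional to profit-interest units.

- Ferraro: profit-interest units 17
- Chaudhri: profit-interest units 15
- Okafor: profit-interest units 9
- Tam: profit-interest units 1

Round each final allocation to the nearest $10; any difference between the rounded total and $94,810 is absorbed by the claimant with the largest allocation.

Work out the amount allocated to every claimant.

Ferraro: $38,370; Chaudhri: $33,860; Okafor: $20,320; Tam: $2,260

Sum of profit-interest units: 42.
Raw shares: Ferraro 17/42 × $94,810 = 38,375.48; Chaudhri 15/42 × $94,810 = 33,860.71; Okafor 9/42 × $94,810 = 20,316.43; Tam 1/42 × $94,810 = 2,257.38.
Rounded to nearest $10: Ferraro $38,380; Chaudhri $33,860; Okafor $20,320; Tam $2,260. Sum = $94,820.
Difference $94,810 − $94,820 = −$10 applied to largest allocation (Ferraro): Ferraro becomes $38,370.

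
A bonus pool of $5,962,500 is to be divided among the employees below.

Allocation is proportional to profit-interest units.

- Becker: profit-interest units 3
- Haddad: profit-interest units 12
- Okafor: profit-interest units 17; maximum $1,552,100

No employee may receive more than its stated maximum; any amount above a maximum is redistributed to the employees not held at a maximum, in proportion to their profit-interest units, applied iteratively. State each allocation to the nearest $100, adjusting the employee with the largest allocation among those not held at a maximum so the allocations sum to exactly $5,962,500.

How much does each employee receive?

Profit-interest units total: 32.
Unconstrained shares: Becker 558,984.38; Haddad 2,235,937.50; Okafor 3,167,578.12.
Capped: Okafor ($1,552,100); residual $4,410,400 reallocated over remaining profit-interest units 15.
Remaining shares: Becker 882,080.00 → $882,100; Haddad 3,528,320.00 → $3,528,300.

Becker: $882,100 | Haddad: $3,528,300 | Okafor: $1,552,100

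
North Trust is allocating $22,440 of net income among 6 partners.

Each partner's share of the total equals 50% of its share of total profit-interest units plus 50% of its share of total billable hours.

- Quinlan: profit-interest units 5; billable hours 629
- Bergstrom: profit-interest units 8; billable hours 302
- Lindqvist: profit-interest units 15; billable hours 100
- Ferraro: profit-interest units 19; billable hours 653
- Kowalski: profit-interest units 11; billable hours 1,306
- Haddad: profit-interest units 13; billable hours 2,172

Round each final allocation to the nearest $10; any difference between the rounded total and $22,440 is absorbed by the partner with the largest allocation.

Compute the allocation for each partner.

Profit-interest units total 71; billable hours total 5,162.
Composite weights (50% profit-interest units + 50% billable hours): Quinlan 0.0961; Bergstrom 0.0856; Lindqvist 0.1153; Ferraro 0.1971; Kowalski 0.2040; Haddad 0.3019.
Proportional shares: Quinlan 2,157.32; Bergstrom 1,920.65; Lindqvist 2,587.78; Ferraro 4,421.88; Kowalski 4,577.00; Haddad 6,775.37.
At nearest $10: Quinlan $2,160; Bergstrom $1,920; Lindqvist $2,590; Ferraro $4,420; Kowalski $4,580; Haddad $6,780. Sum = $22,450.
Difference $22,440 − $22,450 = −$10 applied to largest allocation (Haddad): Haddad becomes $6,770.

Quinlan: $2,160; Bergstrom: $1,920; Lindqvist: $2,590; Ferraro: $4,420; Kowalski: $4,580; Haddad: $6,770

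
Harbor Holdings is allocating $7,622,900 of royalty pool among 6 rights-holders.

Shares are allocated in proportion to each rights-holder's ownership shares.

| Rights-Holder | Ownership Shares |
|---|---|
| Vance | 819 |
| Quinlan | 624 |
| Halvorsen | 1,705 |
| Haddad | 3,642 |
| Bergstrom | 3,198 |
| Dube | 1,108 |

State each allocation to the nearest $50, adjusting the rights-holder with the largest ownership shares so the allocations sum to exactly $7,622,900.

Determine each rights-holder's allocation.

Vance: $562,650 | Quinlan: $428,700 | Halvorsen: $1,171,350 | Haddad: $2,502,000 | Bergstrom: $2,197,000 | Dube: $761,200

Combined ownership shares = 11,096.
Pro-rata amounts: Vance 819/11,096 × $7,622,900 = 562,649.16; Quinlan 624/11,096 × $7,622,900 = 428,685.08; Halvorsen 1,705/11,096 × $7,622,900 = 1,171,327.01; Haddad 3,642/11,096 × $7,622,900 = 2,502,036.93; Bergstrom 3,198/11,096 × $7,622,900 = 2,197,011.01; Dube 1,108/11,096 × $7,622,900 = 761,190.81.
Rounded to nearest $50: Vance $562,650; Quinlan $428,700; Halvorsen $1,171,350; Haddad $2,502,050; Bergstrom $2,197,000; Dube $761,200. Sum = $7,622,950.
Difference $7,622,900 − $7,622,950 = −$50 applied to largest ownership shares (Haddad): Haddad becomes $2,502,000.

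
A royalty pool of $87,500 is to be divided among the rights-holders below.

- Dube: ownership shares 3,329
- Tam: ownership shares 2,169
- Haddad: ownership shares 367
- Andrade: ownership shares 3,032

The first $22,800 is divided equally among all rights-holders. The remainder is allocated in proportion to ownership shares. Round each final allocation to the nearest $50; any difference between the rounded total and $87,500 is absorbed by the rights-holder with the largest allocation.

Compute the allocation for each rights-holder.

Dube: $29,950 · Tam: $21,450 · Haddad: $8,350 · Andrade: $27,750

$22,800 shared equally gives $5,700 per rights-holder.
Remainder $64,700 by ownership shares (total 8,897): Dube 24,208.87 → $24,200; Tam 15,773.22 → $15,750; Haddad 2,668.87 → $2,650; Andrade 22,049.05 → $22,050.
Rounding difference +$50 on remainder applied to Dube.
Totals: Dube $5,700 + $24,250 = $29,950; Tam $5,700 + $15,750 = $21,450; Haddad $5,700 + $2,650 = $8,350; Andrade $5,700 + $22,050 = $27,750.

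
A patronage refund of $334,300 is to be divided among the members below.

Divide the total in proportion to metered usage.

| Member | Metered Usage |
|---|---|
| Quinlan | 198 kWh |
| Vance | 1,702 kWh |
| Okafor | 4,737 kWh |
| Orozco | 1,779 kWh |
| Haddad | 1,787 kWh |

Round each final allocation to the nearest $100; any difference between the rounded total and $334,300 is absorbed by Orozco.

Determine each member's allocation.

Sum of metered usage: 10,203.
Unrounded shares: Quinlan 198/10,203 × $334,300 = 6,487.44; Vance 1,702/10,203 × $334,300 = 55,765.81; Okafor 4,737/10,203 × $334,300 = 155,207.20; Orozco 1,779/10,203 × $334,300 = 58,288.71; Haddad 1,787/10,203 × $334,300 = 58,550.83.
At nearest $100: Quinlan $6,500; Vance $55,800; Okafor $155,200; Orozco $58,300; Haddad $58,600. Sum = $334,400.
Difference $334,300 − $334,400 = −$100 applied to Orozco: Orozco becomes $58,200.

Quinlan: $6,500; Vance: $55,800; Okafor: $155,200; Orozco: $58,200; Haddad: $58,600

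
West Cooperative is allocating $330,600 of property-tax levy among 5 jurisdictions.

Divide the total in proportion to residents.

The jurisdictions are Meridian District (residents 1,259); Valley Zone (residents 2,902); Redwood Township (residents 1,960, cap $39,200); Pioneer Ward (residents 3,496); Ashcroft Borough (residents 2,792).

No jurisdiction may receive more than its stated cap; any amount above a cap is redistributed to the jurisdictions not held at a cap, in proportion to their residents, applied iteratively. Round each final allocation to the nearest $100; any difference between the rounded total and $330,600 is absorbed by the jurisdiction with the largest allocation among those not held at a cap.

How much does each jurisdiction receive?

Total residents = 12,409.
Unconstrained shares: Meridian District 33,542.22; Valley Zone 77,314.95; Redwood Township 52,218.23; Pioneer Ward 93,140.27; Ashcroft Borough 74,384.33.
Cap binds for Redwood Township ($39,200); remaining pool $291,400 reallocated over remaining residents 10,449.
Redistributed shares: Meridian District 35,110.79 → $35,100; Valley Zone 80,930.50 → $80,900; Pioneer Ward 97,495.88 → $97,500; Ashcroft Borough 77,862.84 → $77,900.

Meridian District: $35,100 · Valley Zone: $80,900 · Redwood Township: $39,200 · Pioneer Ward: $97,500 · Ashcroft Borough: $77,900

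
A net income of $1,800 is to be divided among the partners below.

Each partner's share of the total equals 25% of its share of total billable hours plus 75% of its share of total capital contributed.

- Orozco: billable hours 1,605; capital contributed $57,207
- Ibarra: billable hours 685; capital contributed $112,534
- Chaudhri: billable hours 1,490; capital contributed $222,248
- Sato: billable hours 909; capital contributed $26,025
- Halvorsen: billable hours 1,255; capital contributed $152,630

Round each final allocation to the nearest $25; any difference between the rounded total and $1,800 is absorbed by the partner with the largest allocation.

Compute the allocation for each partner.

Orozco: $250 | Ibarra: $325 | Chaudhri: $650 | Sato: $125 | Halvorsen: $450

Billable hours total 5,944; capital contributed total 570,644.
Combined weights (25% billable hours + 75% capital contributed): Orozco 0.1427; Ibarra 0.1767; Chaudhri 0.3548; Sato 0.0724; Halvorsen 0.2534.
Proportional shares: Orozco 256.85; Ibarra 318.09; Chaudhri 638.59; Sato 130.39; Halvorsen 456.10.
Rounded to nearest $25: Orozco $250; Ibarra $325; Chaudhri $650; Sato $125; Halvorsen $450. Sum = $1,800.
No rounding difference to absorb.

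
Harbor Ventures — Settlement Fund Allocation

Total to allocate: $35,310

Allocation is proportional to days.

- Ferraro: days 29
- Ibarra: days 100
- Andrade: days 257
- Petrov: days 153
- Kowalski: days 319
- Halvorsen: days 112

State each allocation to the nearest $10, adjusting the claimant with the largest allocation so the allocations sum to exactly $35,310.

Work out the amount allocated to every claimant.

Ferraro: $1,060; Ibarra: $3,640; Andrade: $9,360; Petrov: $5,570; Kowalski: $11,600; Halvorsen: $4,080

Total days = 970.
Proportional shares: Ferraro 29/970 × $35,310 = 1,055.66; Ibarra 100/970 × $35,310 = 3,640.21; Andrade 257/970 × $35,310 = 9,355.33; Petrov 153/970 × $35,310 = 5,569.52; Kowalski 319/970 × $35,310 = 11,612.26; Halvorsen 112/970 × $35,310 = 4,077.03.
Rounded to nearest $10: Ferraro $1,060; Ibarra $3,640; Andrade $9,360; Petrov $5,570; Kowalski $11,610; Halvorsen $4,080. Sum = $35,320.
Difference $35,310 − $35,320 = −$10 applied to largest allocation (Kowalski): Kowalski becomes $11,600.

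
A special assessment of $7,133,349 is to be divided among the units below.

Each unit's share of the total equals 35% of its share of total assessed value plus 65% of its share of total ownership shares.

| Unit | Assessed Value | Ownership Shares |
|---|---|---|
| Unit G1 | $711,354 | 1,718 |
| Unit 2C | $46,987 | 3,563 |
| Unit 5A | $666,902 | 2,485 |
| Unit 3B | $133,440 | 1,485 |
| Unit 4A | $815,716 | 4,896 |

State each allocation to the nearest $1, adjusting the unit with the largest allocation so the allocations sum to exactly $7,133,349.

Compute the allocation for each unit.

Unit G1: $1,311,060 · Unit 2C: $1,217,179 · Unit 5A: $1,515,703 · Unit 3B: $627,020 · Unit 4A: $2,462,387

Totals — assessed value 2,374,399, ownership shares 14,147.
Composite weights (35% assessed value + 65% ownership shares): Unit G1 0.1838; Unit 2C 0.1706; Unit 5A 0.2125; Unit 3B 0.0879; Unit 4A 0.3452.
Pro-rata amounts: Unit G1 1,311,060.42; Unit 2C 1,217,179.31; Unit 5A 1,515,703.42; Unit 3B 627,020.19; Unit 4A 2,462,385.66.
After rounding ($1): Unit G1 $1,311,060; Unit 2C $1,217,179; Unit 5A $1,515,703; Unit 3B $627,020; Unit 4A $2,462,386. Sum = $7,133,348.
Difference $7,133,349 − $7,133,348 = +$1 applied to largest allocation (Unit 4A): Unit 4A becomes $2,462,387.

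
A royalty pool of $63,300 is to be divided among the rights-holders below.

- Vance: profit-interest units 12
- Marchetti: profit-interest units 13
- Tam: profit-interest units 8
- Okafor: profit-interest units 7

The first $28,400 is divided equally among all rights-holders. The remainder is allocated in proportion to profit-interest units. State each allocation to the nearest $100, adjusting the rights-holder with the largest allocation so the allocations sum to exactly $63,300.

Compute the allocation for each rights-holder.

Vance: $17,600 · Marchetti: $18,400 · Tam: $14,100 · Okafor: $13,200

First tranche $28,400 split equally: $7,100 each.
Remainder $34,900 by profit-interest units (total 40): Vance 10,470.00 → $10,500; Marchetti 11,342.50 → $11,300; Tam 6,980.00 → $7,000; Okafor 6,107.50 → $6,100.
Totals: Vance $7,100 + $10,500 = $17,600; Marchetti $7,100 + $11,300 = $18,400; Tam $7,100 + $7,000 = $14,100; Okafor $7,100 + $6,100 = $13,200.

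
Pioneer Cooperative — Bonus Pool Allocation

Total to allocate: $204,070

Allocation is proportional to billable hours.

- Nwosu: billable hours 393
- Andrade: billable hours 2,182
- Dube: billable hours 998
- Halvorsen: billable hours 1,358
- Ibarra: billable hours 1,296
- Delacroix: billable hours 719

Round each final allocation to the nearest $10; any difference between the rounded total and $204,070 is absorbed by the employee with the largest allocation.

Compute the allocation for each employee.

Total billable hours = 6,946.
Pro-rata amounts: Nwosu 393/6,946 × $204,070 = 11,546.14; Andrade 2,182/6,946 × $204,070 = 64,106.07; Dube 998/6,946 × $204,070 = 29,320.74; Halvorsen 1,358/6,946 × $204,070 = 39,897.36; Ibarra 1,296/6,946 × $204,070 = 38,075.83; Delacroix 719/6,946 × $204,070 = 21,123.86.
At nearest $10: Nwosu $11,550; Andrade $64,110; Dube $29,320; Halvorsen $39,900; Ibarra $38,080; Delacroix $21,120. Sum = $204,080.
Difference $204,070 − $204,080 = −$10 applied to largest allocation (Andrade): Andrade becomes $64,100.

Nwosu: $11,550 · Andrade: $64,100 · Dube: $29,320 · Halvorsen: $39,900 · Ibarra: $38,080 · Delacroix: $21,120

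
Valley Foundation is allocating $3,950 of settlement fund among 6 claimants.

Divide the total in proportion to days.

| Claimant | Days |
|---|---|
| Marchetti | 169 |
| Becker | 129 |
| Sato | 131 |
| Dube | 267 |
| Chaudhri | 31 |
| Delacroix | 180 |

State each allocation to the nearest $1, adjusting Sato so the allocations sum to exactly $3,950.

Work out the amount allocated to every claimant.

Total days = 907.
Unrounded shares: Marchetti 169/907 × $3,950 = 736.00; Becker 129/907 × $3,950 = 561.80; Sato 131/907 × $3,950 = 570.51; Dube 267/907 × $3,950 = 1,162.79; Chaudhri 31/907 × $3,950 = 135.01; Delacroix 180/907 × $3,950 = 783.90.
At nearest $1: Marchetti $736; Becker $562; Sato $571; Dube $1,163; Chaudhri $135; Delacroix $784. Sum = $3,951.
Difference $3,950 − $3,951 = −$1 applied to Sato: Sato becomes $570.

Marchetti: $736 | Becker: $562 | Sato: $570 | Dube: $1,163 | Chaudhri: $135 | Delacroix: $784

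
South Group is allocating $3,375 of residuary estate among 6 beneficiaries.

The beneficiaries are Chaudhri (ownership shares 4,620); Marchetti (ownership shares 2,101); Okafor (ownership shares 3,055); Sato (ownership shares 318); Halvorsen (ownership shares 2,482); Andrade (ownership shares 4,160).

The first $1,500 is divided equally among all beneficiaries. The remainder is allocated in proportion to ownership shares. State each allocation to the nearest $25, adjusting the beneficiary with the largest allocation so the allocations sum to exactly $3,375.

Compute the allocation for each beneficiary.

Chaudhri: $775 | Marchetti: $475 | Okafor: $600 | Sato: $275 | Halvorsen: $525 | Andrade: $725

First tranche $1,500 split equally: $250 each.
Remainder $1,875 by ownership shares (total 16,736): Chaudhri 517.60 → $525; Marchetti 235.38 → $225; Okafor 342.26 → $350; Sato 35.63 → $25; Halvorsen 278.07 → $275; Andrade 466.06 → $475.
Totals: Chaudhri $250 + $525 = $775; Marchetti $250 + $225 = $475; Okafor $250 + $350 = $600; Sato $250 + $25 = $275; Halvorsen $250 + $275 = $525; Andrade $250 + $475 = $725.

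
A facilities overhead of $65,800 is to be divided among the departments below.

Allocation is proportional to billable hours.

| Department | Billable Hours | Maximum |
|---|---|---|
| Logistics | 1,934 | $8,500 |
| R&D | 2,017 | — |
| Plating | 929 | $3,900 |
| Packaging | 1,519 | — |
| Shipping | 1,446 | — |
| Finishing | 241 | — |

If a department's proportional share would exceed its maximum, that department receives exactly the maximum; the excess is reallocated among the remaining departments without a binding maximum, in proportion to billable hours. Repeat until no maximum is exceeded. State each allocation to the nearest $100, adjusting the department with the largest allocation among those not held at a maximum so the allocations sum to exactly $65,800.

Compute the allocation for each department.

Logistics: $8,500 · R&D: $20,600 · Plating: $3,900 · Packaging: $15,500 · Shipping: $14,800 · Finishing: $2,500

Billable hours total: 8,086.
Unconstrained shares: Logistics 15,737.97; R&D 16,413.38; Plating 7,559.76; Packaging 12,360.90; Shipping 11,766.86; Finishing 1,961.14.
Held at cap: Logistics ($8,500), Plating ($3,900); balance $53,400 reallocated over remaining billable hours 5,223.
Remaining shares: R&D 20,621.83 → $20,600; Packaging 15,530.27 → $15,500; Shipping 14,783.92 → $14,800; Finishing 2,463.99 → $2,500.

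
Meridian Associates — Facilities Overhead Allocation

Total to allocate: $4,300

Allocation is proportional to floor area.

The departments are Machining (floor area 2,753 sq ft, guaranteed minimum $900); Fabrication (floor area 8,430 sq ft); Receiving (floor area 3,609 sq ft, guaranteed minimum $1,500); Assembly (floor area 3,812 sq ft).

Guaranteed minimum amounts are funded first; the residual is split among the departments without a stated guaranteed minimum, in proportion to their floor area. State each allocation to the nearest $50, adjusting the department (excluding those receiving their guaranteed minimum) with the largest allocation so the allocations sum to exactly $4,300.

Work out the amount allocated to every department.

Machining: $900; Fabrication: $1,300; Receiving: $1,500; Assembly: $600

Guaranteed amounts: Machining $900; Receiving $1,500. Remaining pool $1,900.
Remaining pool split over remaining floor area 12,242: Fabrication 1,308.36 → $1,300; Assembly 591.64 → $600.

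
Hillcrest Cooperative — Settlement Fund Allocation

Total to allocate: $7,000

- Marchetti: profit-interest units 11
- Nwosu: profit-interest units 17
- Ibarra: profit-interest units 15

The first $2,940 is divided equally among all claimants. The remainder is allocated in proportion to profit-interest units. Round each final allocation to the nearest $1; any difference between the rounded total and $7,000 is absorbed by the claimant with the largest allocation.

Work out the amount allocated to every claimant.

$2,940 shared equally gives $980 per claimant.
Remainder $4,060 by profit-interest units (total 43): Marchetti 1,038.60 → $1,039; Nwosu 1,605.12 → $1,605; Ibarra 1,416.28 → $1,416.
Totals: Marchetti $980 + $1,039 = $2,019; Nwosu $980 + $1,605 = $2,585; Ibarra $980 + $1,416 = $2,396.

Marchetti: $2,019 | Nwosu: $2,585 | Ibarra: $2,396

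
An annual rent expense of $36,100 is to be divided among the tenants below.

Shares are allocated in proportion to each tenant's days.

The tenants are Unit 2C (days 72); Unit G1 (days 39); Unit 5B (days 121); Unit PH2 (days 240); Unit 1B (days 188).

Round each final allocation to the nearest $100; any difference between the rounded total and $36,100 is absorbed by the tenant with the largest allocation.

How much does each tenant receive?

Total days = 660.
Raw shares: Unit 2C 72/660 × $36,100 = 3,938.18; Unit G1 39/660 × $36,100 = 2,133.18; Unit 5B 121/660 × $36,100 = 6,618.33; Unit PH2 240/660 × $36,100 = 13,127.27; Unit 1B 188/660 × $36,100 = 10,283.03.
After rounding ($100): Unit 2C $3,900; Unit G1 $2,100; Unit 5B $6,600; Unit PH2 $13,100; Unit 1B $10,300. Sum = $36,000.
Difference $36,100 − $36,000 = +$100 applied to largest allocation (Unit PH2): Unit PH2 becomes $13,200.

Unit 2C: $3,900 · Unit G1: $2,100 · Unit 5B: $6,600 · Unit PH2: $13,200 · Unit 1B: $10,300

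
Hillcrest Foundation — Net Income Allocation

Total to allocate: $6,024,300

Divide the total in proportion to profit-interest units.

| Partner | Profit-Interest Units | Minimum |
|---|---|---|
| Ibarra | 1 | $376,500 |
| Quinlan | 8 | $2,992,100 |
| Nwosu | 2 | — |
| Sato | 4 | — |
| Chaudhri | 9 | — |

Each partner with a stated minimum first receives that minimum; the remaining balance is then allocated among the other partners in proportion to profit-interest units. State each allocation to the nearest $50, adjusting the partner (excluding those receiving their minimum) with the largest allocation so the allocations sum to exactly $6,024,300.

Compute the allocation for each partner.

Ibarra: $376,500 · Quinlan: $2,992,100 · Nwosu: $354,100 · Sato: $708,200 · Chaudhri: $1,593,400

Fund the minimums — Ibarra $376,500; Quinlan $2,992,100. Remaining pool $2,655,700.
Remaining pool split over remaining profit-interest units 15: Nwosu 354,093.33 → $354,100; Sato 708,186.67 → $708,200; Chaudhri 1,593,420.00 → $1,593,400.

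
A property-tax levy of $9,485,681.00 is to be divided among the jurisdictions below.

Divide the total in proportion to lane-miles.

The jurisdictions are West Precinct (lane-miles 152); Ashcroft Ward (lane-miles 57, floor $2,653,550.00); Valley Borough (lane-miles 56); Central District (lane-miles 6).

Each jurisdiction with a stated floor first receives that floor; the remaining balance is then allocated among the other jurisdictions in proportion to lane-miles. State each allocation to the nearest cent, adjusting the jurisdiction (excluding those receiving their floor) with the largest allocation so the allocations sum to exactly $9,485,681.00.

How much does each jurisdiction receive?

West Precinct: $4,852,728.57 | Ashcroft Ward: $2,653,550.00 | Valley Borough: $1,787,847.36 | Central District: $191,555.07

Fund the minimums — Ashcroft Ward $2,653,550.00. Balance $6,832,131.00.
Balance split over remaining lane-miles 214: West Precinct 4,852,728.5607 → $4,852,728.56; Valley Borough 1,787,847.3645 → $1,787,847.36; Central District 191,555.0748 → $191,555.07.
Rounding difference +$0.01 applied to West Precinct → $4,852,728.57.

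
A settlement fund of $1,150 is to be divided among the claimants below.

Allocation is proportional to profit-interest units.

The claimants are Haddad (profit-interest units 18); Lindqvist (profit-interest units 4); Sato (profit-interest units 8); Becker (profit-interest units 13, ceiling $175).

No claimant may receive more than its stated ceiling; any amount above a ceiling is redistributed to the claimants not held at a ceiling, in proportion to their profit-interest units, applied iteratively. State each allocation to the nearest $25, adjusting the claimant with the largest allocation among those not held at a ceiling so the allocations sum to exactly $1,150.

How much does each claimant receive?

Sum of profit-interest units: 43.
Proportional shares (ignoring caps): Haddad 481.40; Lindqvist 106.98; Sato 213.95; Becker 347.67.
Cap binds for Becker ($175); residual $975 reallocated over remaining profit-interest units 30.
Remaining shares: Haddad 585.00 → $575; Lindqvist 130.00 → $125; Sato 260.00 → $250.
Rounding difference +$25 applied to Haddad → $600.

Haddad: $600 · Lindqvist: $125 · Sato: $250 · Becker: $175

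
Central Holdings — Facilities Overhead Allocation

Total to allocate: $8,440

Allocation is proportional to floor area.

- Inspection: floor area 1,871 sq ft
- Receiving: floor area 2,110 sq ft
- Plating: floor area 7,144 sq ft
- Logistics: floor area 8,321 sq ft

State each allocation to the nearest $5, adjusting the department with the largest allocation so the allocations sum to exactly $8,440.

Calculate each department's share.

Inspection: $810 | Receiving: $915 | Plating: $3,100 | Logistics: $3,615

Sum of floor area: 19,446.
Proportional shares: Inspection 1,871/19,446 × $8,440 = 812.06; Receiving 2,110/19,446 × $8,440 = 915.79; Plating 7,144/19,446 × $8,440 = 3,100.66; Logistics 8,321/19,446 × $8,440 = 3,611.50.
At nearest $5: Inspection $810; Receiving $915; Plating $3,100; Logistics $3,610. Sum = $8,435.
Difference $8,440 − $8,435 = +$5 applied to largest allocation (Logistics): Logistics becomes $3,615.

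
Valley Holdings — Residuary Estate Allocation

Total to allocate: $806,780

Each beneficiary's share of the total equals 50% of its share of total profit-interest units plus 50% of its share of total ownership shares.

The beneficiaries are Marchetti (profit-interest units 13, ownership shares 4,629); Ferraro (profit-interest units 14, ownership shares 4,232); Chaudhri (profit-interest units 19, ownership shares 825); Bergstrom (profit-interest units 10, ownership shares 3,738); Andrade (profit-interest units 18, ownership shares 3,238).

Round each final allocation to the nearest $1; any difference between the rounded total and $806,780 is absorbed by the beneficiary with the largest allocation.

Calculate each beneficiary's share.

Marchetti: $182,934 · Ferraro: $178,775 · Chaudhri: $123,547 · Bergstrom: $145,010 · Andrade: $176,514

Profit-interest units total 74; ownership shares total 16,662.
Blended shares (50% profit-interest units + 50% ownership shares): Marchetti 0.2267; Ferraro 0.2216; Chaudhri 0.1531; Bergstrom 0.1797; Andrade 0.2188.
Pro-rata amounts: Marchetti 182,934.73; Ferraro 178,774.504; Chaudhri 123,546.51; Bergstrom 145,009.81; Andrade 176,514.45.
After rounding ($1): Marchetti $182,935; Ferraro $178,775; Chaudhri $123,547; Bergstrom $145,010; Andrade $176,514. Sum = $806,781.
Difference $806,780 − $806,781 = −$1 applied to largest allocation (Marchetti): Marchetti becomes $182,934.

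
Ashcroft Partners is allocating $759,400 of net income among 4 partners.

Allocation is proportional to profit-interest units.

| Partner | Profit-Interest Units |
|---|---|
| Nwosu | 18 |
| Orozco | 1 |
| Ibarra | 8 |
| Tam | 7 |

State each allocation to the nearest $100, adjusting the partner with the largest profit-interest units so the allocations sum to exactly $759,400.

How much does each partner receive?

Combined profit-interest units = 34.
Proportional shares: Nwosu 18/34 × $759,400 = 402,035.29; Orozco 1/34 × $759,400 = 22,335.29; Ibarra 8/34 × $759,400 = 178,682.35; Tam 7/34 × $759,400 = 156,347.06.
After rounding ($100): Nwosu $402,000; Orozco $22,300; Ibarra $178,700; Tam $156,300. Sum = $759,300.
Difference $759,400 − $759,300 = +$100 applied to largest profit-interest units (Nwosu): Nwosu becomes $402,100.

Nwosu: $402,100 · Orozco: $22,300 · Ibarra: $178,700 · Tam: $156,300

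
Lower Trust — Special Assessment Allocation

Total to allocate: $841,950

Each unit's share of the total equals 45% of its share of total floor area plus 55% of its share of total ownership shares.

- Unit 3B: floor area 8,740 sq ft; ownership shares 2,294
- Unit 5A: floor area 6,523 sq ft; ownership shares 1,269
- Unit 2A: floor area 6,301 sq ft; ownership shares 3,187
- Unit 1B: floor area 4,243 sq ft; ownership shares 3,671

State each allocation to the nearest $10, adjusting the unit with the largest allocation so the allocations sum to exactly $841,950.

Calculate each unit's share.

Unit 3B: $230,250 | Unit 5A: $152,160 | Unit 2A: $234,120 | Unit 1B: $225,420

Totals — floor area 25,807, ownership shares 10,421.
Blended shares (45% floor area + 55% ownership shares): Unit 3B 0.2735; Unit 5A 0.1807; Unit 2A 0.2781; Unit 1B 0.2677.
Pro-rata amounts: Unit 3B 230,250.88; Unit 5A 152,155.30; Unit 2A 234,125.23; Unit 1B 225,418.59.
After rounding ($10): Unit 3B $230,250; Unit 5A $152,160; Unit 2A $234,130; Unit 1B $225,420. Sum = $841,960.
Difference $841,950 − $841,960 = −$10 applied to largest allocation (Unit 2A): Unit 2A becomes $234,120.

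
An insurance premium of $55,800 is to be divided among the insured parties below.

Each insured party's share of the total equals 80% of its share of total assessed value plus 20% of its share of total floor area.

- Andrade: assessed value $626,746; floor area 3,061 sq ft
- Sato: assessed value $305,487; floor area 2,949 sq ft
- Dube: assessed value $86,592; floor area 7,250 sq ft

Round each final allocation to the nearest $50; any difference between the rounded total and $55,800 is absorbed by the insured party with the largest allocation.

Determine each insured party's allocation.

Andrade: $30,050; Sato: $15,850; Dube: $9,900

Assessed value total 1,018,825; floor area total 13,260.
Combined weights (80% assessed value + 20% floor area): Andrade 0.5383; Sato 0.2844; Dube 0.1773.
Pro-rata amounts: Andrade 30,037.21; Sato 15,866.93; Dube 9,895.85.
At nearest $50: Andrade $30,050; Sato $15,850; Dube $9,900. Sum = $55,800.
Rounded total matches; no reconciliation needed.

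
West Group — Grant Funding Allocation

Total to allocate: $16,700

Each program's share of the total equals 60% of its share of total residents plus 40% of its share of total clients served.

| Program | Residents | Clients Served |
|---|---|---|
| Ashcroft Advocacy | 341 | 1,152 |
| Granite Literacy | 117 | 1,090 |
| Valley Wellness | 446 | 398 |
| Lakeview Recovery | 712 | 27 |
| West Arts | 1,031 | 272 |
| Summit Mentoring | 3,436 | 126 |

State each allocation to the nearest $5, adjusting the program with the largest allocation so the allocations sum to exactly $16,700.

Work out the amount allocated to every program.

Ashcroft Advocacy: $3,070; Granite Literacy: $2,570; Valley Wellness: $1,600; Lakeview Recovery: $1,230; West Arts: $2,290; Summit Mentoring: $5,940

Totals — residents 6,083, clients served 3,065.
Blended shares (60% residents + 40% clients served): Ashcroft Advocacy 0.1840; Granite Literacy 0.1538; Valley Wellness 0.0959; Lakeview Recovery 0.0738; West Arts 0.1372; Summit Mentoring 0.3554.
Unrounded shares: Ashcroft Advocacy 3,072.42; Granite Literacy 2,568.32; Valley Wellness 1,602.08; Lakeview Recovery 1,231.66; West Arts 2,291.09; Summit Mentoring 5,934.44.
At nearest $5: Ashcroft Advocacy $3,070; Granite Literacy $2,570; Valley Wellness $1,600; Lakeview Recovery $1,230; West Arts $2,290; Summit Mentoring $5,935. Sum = $16,695.
Difference $16,700 − $16,695 = +$5 applied to largest allocation (Summit Mentoring): Summit Mentoring becomes $5,940.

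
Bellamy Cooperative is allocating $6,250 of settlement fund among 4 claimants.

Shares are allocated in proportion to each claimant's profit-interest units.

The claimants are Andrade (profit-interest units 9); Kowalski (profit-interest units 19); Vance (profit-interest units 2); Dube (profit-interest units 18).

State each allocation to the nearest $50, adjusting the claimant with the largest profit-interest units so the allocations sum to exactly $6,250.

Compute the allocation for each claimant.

Andrade: $1,150; Kowalski: $2,500; Vance: $250; Dube: $2,350

Total profit-interest units = 48.
Pro-rata amounts: Andrade 9/48 × $6,250 = 1,171.88; Kowalski 19/48 × $6,250 = 2,473.96; Vance 2/48 × $6,250 = 260.42; Dube 18/48 × $6,250 = 2,343.75.
At nearest $50: Andrade $1,150; Kowalski $2,450; Vance $250; Dube $2,350. Sum = $6,200.
Difference $6,250 − $6,200 = +$50 applied to largest profit-interest units (Kowalski): Kowalski becomes $2,500.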